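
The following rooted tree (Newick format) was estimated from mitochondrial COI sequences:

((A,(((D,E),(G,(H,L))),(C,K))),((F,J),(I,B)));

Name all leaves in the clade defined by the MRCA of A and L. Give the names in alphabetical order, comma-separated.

Tracing A: it sits inside (A,(((D,E),(G,(H,L))),(C,K))).
Tracing L: it sits inside (H,L).
The smallest clade enclosing both is (A,(((D,E),(G,(H,L))),(C,K))); the answer is its 8 terminal taxa in alphabetical order.

A, C, D, E, G, H, K, L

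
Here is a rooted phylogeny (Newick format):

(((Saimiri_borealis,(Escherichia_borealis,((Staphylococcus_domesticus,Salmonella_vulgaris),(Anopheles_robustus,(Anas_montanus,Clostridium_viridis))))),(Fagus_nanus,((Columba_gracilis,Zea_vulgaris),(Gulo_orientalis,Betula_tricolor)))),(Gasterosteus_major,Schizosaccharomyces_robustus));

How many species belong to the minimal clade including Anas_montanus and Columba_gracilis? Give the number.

The MRCA of Anas_montanus and Columba_gracilis is the node subtending ((Saimiri_borealis,(Escherichia_borealis,((Staphylococcus_domesticus,Salmonella_vulgaris),(Anopheles_robustus,(Anas_montanus,Clostridium_viridis))))),(Fagus_nanus,((Columba_gracilis,Zea_vulgaris),(Gulo_orientalis,Betula_tricolor)))).
That clade contains 12 terminal taxa: Anas_montanus, Anopheles_robustus, Betula_tricolor, Clostridium_viridis, Columba_gracilis, Escherichia_borealis, Fagus_nanus, Gulo_orientalis, Saimiri_borealis, Salmonella_vulgaris, Staphylococcus_domesticus, Zea_vulgaris.

12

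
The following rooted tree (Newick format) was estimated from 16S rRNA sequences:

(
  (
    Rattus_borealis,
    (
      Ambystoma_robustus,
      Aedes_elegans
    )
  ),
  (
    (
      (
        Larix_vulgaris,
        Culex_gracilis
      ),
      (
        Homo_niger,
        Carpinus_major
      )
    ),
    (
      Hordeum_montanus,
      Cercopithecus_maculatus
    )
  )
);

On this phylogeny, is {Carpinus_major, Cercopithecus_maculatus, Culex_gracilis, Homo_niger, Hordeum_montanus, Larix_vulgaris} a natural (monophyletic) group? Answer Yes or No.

The most recent common ancestor of these taxa subtends (((Larix_vulgaris,Culex_gracilis),(Homo_niger,Carpinus_major)),(Hordeum_montanus,Cercopithecus_maculatus)).
That clade has exactly 6 tips — every listed taxon and nothing else — so the group is monophyletic.

Yes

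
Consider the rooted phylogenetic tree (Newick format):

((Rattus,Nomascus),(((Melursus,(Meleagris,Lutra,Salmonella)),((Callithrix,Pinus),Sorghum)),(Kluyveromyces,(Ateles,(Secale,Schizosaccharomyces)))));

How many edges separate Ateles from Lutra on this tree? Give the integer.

The MRCA of Ateles and Lutra is the node subtending (((Melursus,(Meleagris,Lutra,Salmonella)),((Callithrix,Pinus),Sorghum)),(Kluyveromyces,(Ateles,(Secale,Schizosaccharomyces)))).
From Ateles up to that node: 3 branches. From Lutra up to the same node: 4 branches. Total: 3 + 4 = 7.

7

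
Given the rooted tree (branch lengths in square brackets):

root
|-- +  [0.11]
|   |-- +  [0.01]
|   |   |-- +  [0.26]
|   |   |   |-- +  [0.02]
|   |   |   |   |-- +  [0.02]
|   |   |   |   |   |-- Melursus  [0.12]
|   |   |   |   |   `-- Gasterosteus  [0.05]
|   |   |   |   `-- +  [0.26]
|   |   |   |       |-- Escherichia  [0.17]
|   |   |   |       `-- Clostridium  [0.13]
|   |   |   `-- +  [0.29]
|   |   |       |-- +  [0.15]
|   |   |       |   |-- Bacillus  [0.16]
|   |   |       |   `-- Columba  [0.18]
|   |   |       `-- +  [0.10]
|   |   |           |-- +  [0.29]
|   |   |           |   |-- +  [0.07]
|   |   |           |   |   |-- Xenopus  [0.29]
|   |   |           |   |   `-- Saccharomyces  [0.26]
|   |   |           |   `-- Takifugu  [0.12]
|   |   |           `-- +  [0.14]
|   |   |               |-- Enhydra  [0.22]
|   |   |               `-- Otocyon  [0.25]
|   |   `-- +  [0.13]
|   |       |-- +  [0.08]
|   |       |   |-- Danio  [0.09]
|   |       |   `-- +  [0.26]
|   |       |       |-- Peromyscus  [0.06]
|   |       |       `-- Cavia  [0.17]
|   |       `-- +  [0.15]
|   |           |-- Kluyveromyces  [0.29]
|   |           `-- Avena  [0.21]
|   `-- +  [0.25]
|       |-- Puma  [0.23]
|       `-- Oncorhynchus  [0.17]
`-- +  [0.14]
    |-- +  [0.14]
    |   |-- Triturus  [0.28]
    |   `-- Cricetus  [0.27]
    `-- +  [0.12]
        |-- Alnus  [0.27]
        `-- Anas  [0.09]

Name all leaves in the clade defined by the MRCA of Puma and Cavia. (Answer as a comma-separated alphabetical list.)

Avena, Bacillus, Cavia, Clostridium, Columba, Danio, Enhydra, Escherichia, Gasterosteus, Kluyveromyces, Melursus, Oncorhynchus, Otocyon, Peromyscus, Puma, Saccharomyces, Takifugu, Xenopus

Tracing Puma: it sits inside (Puma,Oncorhynchus).
Tracing Cavia: it sits inside (Peromyscus,Cavia).
The smallest clade enclosing both is (((((Melursus,Gasterosteus),(Escherichia,Clostridium)),((Bacillus,Columba),(((Xenopus,Saccharomyces),Takifugu),(Enhydra,Otocyon)))),((Danio,(Peromyscus,Cavia)),(Kluyveromyces,Avena))),(Puma,Oncorhynchus)); the answer is its 18 terminal taxa in alphabetical order.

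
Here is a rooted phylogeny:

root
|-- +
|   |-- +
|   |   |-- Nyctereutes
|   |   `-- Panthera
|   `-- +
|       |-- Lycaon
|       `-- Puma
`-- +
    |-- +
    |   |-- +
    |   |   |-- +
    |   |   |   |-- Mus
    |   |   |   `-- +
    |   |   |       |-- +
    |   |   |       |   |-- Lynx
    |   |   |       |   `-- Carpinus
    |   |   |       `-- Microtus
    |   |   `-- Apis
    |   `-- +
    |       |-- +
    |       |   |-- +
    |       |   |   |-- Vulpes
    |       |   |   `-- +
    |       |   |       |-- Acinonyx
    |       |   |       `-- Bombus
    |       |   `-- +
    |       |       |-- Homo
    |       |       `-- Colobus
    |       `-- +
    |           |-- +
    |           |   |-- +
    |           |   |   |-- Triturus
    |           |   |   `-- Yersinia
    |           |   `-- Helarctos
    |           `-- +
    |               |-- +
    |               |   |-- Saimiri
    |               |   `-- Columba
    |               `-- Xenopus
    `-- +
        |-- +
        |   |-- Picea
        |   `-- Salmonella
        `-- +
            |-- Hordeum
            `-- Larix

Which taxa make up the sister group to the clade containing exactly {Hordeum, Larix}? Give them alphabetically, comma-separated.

Picea, Salmonella

The clade containing exactly {Hordeum, Larix} attaches to the tree at the node subtending ((Picea,Salmonella),(Hordeum,Larix)).
The other lineage descending from that same node — the sister group — is (Picea,Salmonella); its 2 tips in alphabetical order are the answer.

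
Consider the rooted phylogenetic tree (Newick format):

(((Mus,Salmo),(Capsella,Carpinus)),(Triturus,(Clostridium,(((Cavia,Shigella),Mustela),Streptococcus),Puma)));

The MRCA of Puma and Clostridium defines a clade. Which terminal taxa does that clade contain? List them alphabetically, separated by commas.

Cavia, Clostridium, Mustela, Puma, Shigella, Streptococcus

Tracing Puma: it sits inside (Clostridium,(((Cavia,Shigella),Mustela),Streptococcus),Puma).
Tracing Clostridium: it sits inside (Clostridium,(((Cavia,Shigella),Mustela),Streptococcus),Puma).
The smallest clade enclosing both is (Clostridium,(((Cavia,Shigella),Mustela),Streptococcus),Puma); the answer is its 6 terminal taxa in alphabetical order.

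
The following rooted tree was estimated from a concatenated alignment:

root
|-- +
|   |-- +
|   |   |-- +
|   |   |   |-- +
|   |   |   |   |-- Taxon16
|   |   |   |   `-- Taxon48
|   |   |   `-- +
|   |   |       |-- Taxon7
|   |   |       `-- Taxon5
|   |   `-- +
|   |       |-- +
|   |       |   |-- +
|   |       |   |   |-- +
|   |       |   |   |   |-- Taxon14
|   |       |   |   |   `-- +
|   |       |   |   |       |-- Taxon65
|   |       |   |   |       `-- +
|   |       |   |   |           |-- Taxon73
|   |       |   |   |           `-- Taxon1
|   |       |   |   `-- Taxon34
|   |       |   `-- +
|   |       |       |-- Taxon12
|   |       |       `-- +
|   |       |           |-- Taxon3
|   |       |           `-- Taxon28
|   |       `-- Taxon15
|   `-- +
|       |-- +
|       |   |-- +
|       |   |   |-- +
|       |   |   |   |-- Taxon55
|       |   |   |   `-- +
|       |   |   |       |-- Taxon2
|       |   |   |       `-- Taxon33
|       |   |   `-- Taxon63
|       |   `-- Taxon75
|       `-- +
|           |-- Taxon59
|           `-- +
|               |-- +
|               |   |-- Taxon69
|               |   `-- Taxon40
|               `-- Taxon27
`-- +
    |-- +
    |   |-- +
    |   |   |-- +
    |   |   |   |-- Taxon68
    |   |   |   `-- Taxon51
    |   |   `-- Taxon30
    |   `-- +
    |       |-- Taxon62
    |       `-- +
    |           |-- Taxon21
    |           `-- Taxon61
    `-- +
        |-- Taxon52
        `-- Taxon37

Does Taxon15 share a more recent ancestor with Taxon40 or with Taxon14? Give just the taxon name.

Taxon14

The MRCA of Taxon15 and Taxon14 subtends ((((Taxon14,(Taxon65,(Taxon73,Taxon1))),Taxon34),(Taxon12,(Taxon3,Taxon28))),Taxon15) (9 taxa).
The MRCA of Taxon15 and Taxon40 subtends ((((Taxon16,Taxon48),(Taxon7,Taxon5)),((((Taxon14,(Taxon65,(Taxon73,Taxon1))),Taxon34),(Taxon12,(Taxon3,Taxon28))),Taxon15)),((((Taxon55,(Taxon2,Taxon33)),Taxon63),Taxon75),(Taxon59,((Taxon69,Taxon40),Taxon27)))) (22 taxa).
The first is nested inside the second, so Taxon15 shares a more recent common ancestor with Taxon14.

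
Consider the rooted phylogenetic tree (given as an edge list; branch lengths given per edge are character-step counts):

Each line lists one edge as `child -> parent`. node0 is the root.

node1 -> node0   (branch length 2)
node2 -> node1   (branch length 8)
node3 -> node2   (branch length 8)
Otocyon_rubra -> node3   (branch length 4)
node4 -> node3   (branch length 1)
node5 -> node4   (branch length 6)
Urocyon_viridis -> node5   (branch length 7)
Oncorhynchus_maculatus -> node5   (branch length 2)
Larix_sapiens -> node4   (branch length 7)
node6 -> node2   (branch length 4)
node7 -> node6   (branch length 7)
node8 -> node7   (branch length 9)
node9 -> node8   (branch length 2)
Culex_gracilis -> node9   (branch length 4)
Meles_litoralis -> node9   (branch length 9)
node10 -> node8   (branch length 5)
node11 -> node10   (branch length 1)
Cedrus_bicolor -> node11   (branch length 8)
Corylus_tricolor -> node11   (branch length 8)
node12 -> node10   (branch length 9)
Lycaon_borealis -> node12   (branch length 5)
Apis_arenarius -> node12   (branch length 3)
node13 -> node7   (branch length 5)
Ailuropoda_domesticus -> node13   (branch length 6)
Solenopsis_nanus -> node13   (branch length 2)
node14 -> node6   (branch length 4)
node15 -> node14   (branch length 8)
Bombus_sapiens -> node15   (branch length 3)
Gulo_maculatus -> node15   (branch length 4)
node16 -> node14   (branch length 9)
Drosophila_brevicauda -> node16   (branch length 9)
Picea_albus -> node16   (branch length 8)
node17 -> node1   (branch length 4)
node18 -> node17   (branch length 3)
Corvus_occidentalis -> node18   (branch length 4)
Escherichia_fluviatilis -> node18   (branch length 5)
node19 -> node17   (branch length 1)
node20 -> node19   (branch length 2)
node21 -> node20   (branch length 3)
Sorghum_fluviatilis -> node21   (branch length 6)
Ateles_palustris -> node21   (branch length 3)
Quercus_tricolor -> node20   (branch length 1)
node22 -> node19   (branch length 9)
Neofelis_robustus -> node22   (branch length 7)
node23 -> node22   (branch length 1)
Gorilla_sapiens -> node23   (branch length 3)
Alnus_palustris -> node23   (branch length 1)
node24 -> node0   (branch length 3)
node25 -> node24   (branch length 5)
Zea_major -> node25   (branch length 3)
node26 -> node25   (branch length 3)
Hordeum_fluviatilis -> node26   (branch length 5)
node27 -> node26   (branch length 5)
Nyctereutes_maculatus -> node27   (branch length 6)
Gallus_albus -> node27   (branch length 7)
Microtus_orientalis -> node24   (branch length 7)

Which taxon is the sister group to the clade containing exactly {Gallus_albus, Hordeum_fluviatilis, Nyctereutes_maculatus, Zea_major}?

Microtus_orientalis

The clade containing exactly {Gallus_albus, Hordeum_fluviatilis, Nyctereutes_maculatus, Zea_major} attaches to the tree at the node subtending ((Zea_major,(Hordeum_fluviatilis,(Nyctereutes_maculatus,Gallus_albus))),Microtus_orientalis).
The other lineage descending from that same node — the sister group — is the single tip Microtus_orientalis.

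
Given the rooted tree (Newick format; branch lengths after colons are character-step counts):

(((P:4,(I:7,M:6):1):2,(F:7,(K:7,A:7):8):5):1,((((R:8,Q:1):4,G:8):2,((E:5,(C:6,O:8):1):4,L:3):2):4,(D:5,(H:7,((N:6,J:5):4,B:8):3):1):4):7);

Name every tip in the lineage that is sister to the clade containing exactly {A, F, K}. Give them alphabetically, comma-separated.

I, M, P

The clade containing exactly {A, F, K} attaches to the tree at the node subtending ((P,(I,M)),(F,(K,A))).
The other lineage descending from that same node — the sister group — is (P,(I,M)); its 3 tips in alphabetical order are the answer.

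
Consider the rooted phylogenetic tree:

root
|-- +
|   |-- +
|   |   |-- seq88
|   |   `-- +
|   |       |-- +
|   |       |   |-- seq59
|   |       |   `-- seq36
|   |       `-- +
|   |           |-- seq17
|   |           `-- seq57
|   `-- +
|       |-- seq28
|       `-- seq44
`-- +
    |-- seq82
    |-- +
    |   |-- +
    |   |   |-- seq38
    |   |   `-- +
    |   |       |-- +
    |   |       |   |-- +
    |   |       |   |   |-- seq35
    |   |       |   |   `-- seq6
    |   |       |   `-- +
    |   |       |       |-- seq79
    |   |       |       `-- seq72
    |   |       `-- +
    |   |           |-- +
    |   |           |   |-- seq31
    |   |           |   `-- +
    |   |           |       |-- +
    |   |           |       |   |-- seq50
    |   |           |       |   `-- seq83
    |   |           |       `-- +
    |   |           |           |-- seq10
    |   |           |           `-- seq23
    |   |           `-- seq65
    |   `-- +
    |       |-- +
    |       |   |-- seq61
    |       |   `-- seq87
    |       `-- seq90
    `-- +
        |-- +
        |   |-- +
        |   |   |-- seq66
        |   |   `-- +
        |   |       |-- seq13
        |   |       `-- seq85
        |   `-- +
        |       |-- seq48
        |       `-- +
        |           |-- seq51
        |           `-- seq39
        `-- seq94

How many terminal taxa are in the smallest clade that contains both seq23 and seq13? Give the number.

The MRCA of seq23 and seq13 is the node subtending (seq82,((seq38,(((seq35,seq6),(seq79,seq72)),((seq31,((seq50,seq83),(seq10,seq23))),seq65))),((seq61,seq87),seq90)),(((seq66,(seq13,seq85)),(seq48,(seq51,seq39))),seq94)).
That clade contains 22 terminal taxa: seq10, seq13, seq23, seq31, seq35, seq38, seq39, seq48, seq50, seq51, seq6, seq61, seq65, seq66, seq72, seq79, seq82, seq83, seq85, seq87, seq90, seq94.

22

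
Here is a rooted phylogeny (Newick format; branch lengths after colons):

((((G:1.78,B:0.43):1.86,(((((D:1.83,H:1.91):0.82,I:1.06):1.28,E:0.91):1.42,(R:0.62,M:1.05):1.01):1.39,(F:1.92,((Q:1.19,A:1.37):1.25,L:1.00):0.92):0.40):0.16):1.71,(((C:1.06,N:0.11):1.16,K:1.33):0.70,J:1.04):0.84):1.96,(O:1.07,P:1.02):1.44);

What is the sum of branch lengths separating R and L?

5.34

The path runs R → … → MRCA → … → L; the MRCA is the node subtending (((((D,H),I),E),(R,M)),(F,((Q,A),L))).
Branch lengths along that path: 0.62 + 1.01 + 1.39 + 0.40 + 0.92 + 1.00 = 5.34.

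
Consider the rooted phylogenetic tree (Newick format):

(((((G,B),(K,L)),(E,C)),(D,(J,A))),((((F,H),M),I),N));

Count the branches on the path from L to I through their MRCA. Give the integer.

8

The MRCA of L and I is the root of the tree.
From L up to that node: 5 branches. From I up to the same node: 3 branches. Total: 5 + 3 = 8.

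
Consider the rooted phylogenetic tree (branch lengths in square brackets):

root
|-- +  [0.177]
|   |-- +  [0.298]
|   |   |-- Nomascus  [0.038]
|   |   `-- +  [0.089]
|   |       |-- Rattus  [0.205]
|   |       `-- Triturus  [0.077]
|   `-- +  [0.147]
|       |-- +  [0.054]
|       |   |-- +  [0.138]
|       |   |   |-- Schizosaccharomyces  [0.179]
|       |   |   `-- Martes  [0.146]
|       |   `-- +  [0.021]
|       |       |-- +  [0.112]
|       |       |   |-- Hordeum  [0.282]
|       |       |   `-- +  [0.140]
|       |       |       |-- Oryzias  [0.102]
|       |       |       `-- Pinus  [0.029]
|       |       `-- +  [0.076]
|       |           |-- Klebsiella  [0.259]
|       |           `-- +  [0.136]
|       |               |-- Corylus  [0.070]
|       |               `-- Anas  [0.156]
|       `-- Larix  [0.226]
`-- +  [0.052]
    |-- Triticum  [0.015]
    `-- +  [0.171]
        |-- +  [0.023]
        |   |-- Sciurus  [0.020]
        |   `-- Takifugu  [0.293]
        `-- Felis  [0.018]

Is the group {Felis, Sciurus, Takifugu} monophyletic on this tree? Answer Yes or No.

Yes

The most recent common ancestor of these taxa subtends ((Sciurus,Takifugu),Felis).
That clade has exactly 3 tips — every listed taxon and nothing else — so the group is monophyletic.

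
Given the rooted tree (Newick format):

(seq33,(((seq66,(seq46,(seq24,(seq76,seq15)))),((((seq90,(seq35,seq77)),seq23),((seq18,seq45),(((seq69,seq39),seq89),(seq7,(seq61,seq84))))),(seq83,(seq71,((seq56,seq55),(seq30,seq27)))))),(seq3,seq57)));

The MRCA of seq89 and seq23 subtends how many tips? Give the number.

The MRCA of seq89 and seq23 is the node subtending (((seq90,(seq35,seq77)),seq23),((seq18,seq45),(((seq69,seq39),seq89),(seq7,(seq61,seq84))))).
That clade contains 12 terminal taxa: seq18, seq23, seq35, seq39, seq45, seq61, seq69, seq7, seq77, seq84, seq89, seq90.

12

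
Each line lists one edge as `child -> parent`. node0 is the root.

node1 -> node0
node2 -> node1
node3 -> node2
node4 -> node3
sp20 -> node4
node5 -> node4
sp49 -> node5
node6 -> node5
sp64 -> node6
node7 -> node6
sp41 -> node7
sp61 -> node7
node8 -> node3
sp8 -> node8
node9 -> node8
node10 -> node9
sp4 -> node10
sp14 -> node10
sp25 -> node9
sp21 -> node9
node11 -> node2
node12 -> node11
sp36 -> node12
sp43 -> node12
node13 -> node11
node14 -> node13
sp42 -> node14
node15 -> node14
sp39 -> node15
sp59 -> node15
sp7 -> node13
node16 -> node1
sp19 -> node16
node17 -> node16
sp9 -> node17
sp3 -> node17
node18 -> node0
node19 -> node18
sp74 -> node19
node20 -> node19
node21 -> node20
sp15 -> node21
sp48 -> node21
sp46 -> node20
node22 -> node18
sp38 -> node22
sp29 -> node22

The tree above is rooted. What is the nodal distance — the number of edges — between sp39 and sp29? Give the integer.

10

The MRCA of sp39 and sp29 is the root of the tree.
From sp39 up to that node: 7 branches. From sp29 up to the same node: 3 branches. Total: 7 + 3 = 10.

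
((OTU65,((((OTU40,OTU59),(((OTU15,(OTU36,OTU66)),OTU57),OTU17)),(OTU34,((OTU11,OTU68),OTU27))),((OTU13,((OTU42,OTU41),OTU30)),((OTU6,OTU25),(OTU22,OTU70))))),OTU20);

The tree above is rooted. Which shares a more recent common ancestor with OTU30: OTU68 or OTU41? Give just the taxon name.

OTU41

The MRCA of OTU30 and OTU41 subtends ((OTU42,OTU41),OTU30) (3 taxa).
The MRCA of OTU30 and OTU68 subtends ((((OTU40,OTU59),(((OTU15,(OTU36,OTU66)),OTU57),OTU17)),(OTU34,((OTU11,OTU68),OTU27))),((OTU13,((OTU42,OTU41),OTU30)),((OTU6,OTU25),(OTU22,OTU70)))) (19 taxa).
The first is nested inside the second, so OTU30 shares a more recent common ancestor with OTU41.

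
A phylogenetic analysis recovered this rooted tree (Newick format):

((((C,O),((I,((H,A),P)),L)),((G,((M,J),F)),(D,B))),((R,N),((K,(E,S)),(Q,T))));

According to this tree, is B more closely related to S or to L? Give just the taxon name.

The MRCA of B and L subtends (((C,O),((I,((H,A),P)),L)),((G,((M,J),F)),(D,B))) (13 taxa).
The MRCA of B and S is the root, subtending the entire tree (20 taxa).
The first is nested inside the second, so B shares a more recent common ancestor with L.

L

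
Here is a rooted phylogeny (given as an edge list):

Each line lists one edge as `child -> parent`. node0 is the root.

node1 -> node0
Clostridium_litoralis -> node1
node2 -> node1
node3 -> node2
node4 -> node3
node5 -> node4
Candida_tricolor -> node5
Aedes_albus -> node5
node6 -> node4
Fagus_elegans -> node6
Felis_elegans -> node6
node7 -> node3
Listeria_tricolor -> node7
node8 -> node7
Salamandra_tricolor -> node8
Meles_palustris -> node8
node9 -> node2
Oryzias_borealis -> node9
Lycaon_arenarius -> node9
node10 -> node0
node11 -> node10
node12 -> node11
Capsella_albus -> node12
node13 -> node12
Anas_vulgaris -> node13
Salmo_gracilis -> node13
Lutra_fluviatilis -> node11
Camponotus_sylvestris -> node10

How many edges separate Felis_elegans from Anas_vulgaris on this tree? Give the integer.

11

The MRCA of Felis_elegans and Anas_vulgaris is the root of the tree.
From Felis_elegans up to that node: 6 branches. From Anas_vulgaris up to the same node: 5 branches. Total: 6 + 5 = 11.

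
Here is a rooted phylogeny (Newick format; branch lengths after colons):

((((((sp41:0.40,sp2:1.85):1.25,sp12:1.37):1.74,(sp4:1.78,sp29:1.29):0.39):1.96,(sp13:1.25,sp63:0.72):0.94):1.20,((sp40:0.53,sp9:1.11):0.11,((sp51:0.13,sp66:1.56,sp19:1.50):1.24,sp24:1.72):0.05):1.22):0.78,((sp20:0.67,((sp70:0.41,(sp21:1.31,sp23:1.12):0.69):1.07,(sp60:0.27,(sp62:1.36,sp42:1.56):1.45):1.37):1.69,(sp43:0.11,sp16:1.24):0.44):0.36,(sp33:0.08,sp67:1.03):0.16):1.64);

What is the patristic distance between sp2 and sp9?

The path runs sp2 → … → MRCA → … → sp9; the MRCA is the node subtending (((((sp41,sp2),sp12),(sp4,sp29)),(sp13,sp63)),((sp40,sp9),((sp51,sp66,sp19),sp24))).
Branch lengths along that path: 1.85 + 1.25 + 1.74 + 1.96 + 1.20 + 1.22 + 0.11 + 1.11 = 10.44.

10.44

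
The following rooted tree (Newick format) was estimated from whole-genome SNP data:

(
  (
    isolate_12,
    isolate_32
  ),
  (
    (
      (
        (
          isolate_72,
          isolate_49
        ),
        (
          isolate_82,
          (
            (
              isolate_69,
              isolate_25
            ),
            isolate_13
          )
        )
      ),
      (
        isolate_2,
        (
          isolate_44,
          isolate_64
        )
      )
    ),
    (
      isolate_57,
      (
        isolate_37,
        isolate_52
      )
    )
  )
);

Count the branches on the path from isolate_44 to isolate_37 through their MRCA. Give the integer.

The MRCA of isolate_44 and isolate_37 is the node subtending ((((isolate_72,isolate_49),(isolate_82,((isolate_69,isolate_25),isolate_13))),(isolate_2,(isolate_44,isolate_64))),(isolate_57,(isolate_37,isolate_52))).
From isolate_44 up to that node: 4 branches. From isolate_37 up to the same node: 3 branches. Total: 4 + 3 = 7.

7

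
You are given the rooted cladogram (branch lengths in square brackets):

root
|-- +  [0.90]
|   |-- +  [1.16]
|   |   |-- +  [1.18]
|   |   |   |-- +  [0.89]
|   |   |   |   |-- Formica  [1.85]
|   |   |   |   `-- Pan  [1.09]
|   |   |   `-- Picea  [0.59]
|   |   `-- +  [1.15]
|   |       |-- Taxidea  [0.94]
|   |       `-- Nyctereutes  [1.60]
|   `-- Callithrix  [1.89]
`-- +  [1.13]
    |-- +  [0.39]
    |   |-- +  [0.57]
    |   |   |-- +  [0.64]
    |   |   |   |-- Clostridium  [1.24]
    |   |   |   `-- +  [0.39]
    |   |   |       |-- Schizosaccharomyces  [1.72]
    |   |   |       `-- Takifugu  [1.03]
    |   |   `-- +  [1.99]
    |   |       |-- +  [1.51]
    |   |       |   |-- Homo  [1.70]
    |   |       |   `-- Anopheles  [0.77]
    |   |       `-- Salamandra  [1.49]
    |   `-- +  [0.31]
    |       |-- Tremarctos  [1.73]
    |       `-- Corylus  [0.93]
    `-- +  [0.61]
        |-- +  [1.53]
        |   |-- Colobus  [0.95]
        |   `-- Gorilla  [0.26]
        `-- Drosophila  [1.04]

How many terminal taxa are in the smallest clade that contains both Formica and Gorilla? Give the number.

17

The MRCA of Formica and Gorilla is the root, so the clade is the entire tree.
That clade contains 17 terminal taxa: Anopheles, Callithrix, Clostridium, Colobus, Corylus, Drosophila, Formica, Gorilla, Homo, Nyctereutes, Pan, Picea, Salamandra, Schizosaccharomyces, Takifugu, Taxidea, Tremarctos.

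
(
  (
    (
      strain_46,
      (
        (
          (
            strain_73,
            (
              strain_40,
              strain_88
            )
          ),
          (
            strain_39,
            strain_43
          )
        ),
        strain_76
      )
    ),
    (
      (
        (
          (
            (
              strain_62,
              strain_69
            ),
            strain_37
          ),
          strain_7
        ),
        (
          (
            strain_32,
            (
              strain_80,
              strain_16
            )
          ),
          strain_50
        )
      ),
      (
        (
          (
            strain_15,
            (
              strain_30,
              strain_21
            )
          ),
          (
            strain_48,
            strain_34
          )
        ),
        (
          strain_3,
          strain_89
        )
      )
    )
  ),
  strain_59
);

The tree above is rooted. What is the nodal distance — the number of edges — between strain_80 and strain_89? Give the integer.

8

The MRCA of strain_80 and strain_89 is the node subtending (((((strain_62,strain_69),strain_37),strain_7),((strain_32,(strain_80,strain_16)),strain_50)),(((strain_15,(strain_30,strain_21)),(strain_48,strain_34)),(strain_3,strain_89))).
From strain_80 up to that node: 5 branches. From strain_89 up to the same node: 3 branches. Total: 5 + 3 = 8.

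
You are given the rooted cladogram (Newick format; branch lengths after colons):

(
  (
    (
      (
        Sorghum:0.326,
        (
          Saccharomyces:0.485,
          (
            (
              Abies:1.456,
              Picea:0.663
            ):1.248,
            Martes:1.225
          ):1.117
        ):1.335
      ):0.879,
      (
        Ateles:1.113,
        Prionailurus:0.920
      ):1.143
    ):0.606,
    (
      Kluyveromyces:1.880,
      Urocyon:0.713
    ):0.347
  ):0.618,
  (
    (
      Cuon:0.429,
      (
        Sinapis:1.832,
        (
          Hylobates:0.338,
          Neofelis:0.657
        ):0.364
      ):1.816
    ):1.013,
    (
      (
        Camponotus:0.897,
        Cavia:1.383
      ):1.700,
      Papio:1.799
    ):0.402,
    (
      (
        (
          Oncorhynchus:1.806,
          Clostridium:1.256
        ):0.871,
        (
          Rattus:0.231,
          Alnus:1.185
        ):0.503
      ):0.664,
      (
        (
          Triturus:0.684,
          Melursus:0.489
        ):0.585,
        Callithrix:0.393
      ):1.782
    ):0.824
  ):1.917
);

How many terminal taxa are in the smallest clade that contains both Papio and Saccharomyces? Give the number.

The MRCA of Papio and Saccharomyces is the root, so the clade is the entire tree.
That clade contains 23 terminal taxa: Abies, Alnus, Ateles, Callithrix, Camponotus, Cavia, Clostridium, Cuon, Hylobates, Kluyveromyces, Martes, Melursus, Neofelis, Oncorhynchus, Papio, Picea, Prionailurus, Rattus, Saccharomyces, Sinapis, Sorghum, Triturus, Urocyon.

23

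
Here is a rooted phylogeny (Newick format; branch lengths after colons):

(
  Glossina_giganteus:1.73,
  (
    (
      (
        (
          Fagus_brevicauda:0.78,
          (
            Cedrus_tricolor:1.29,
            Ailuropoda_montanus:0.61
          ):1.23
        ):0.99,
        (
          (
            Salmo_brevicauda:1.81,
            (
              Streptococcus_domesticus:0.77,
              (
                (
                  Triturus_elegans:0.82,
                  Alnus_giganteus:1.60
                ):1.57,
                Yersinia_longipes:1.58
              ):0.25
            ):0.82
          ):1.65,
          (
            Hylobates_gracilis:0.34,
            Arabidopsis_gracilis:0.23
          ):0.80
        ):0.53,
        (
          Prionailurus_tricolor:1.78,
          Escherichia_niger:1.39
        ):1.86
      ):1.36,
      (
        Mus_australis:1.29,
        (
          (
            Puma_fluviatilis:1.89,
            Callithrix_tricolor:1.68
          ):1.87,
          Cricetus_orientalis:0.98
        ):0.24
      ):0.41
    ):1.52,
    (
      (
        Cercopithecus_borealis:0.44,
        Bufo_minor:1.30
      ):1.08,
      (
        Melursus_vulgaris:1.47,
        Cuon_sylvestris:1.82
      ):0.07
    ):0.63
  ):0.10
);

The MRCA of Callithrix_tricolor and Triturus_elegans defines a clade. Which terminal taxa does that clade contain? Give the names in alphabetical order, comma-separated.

Tracing Callithrix_tricolor: it sits inside (Puma_fluviatilis,Callithrix_tricolor).
Tracing Triturus_elegans: it sits inside (Triturus_elegans,Alnus_giganteus).
The smallest clade enclosing both is (((Fagus_brevicauda,(Cedrus_tricolor,Ailuropoda_montanus)),((Salmo_brevicauda,(Streptococcus_domesticus,((Triturus_elegans,Alnus_giganteus),Yersinia_longipes))),(Hylobates_gracilis,Arabidopsis_gracilis)),(Prionailurus_tricolor,Escherichia_niger)),(Mus_australis,((Puma_fluviatilis,Callithrix_tricolor),Cricetus_orientalis))); the answer is its 16 terminal taxa in alphabetical order.

Ailuropoda_montanus, Alnus_giganteus, Arabidopsis_gracilis, Callithrix_tricolor, Cedrus_tricolor, Cricetus_orientalis, Escherichia_niger, Fagus_brevicauda, Hylobates_gracilis, Mus_australis, Prionailurus_tricolor, Puma_fluviatilis, Salmo_brevicauda, Streptococcus_domesticus, Triturus_elegans, Yersinia_longipes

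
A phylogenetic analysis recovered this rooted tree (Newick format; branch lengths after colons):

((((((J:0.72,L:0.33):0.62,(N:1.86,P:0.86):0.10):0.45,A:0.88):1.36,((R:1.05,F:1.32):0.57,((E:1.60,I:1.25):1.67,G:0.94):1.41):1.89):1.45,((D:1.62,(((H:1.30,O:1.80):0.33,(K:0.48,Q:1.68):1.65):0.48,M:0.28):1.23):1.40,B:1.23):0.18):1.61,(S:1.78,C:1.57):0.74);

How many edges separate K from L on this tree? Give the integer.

11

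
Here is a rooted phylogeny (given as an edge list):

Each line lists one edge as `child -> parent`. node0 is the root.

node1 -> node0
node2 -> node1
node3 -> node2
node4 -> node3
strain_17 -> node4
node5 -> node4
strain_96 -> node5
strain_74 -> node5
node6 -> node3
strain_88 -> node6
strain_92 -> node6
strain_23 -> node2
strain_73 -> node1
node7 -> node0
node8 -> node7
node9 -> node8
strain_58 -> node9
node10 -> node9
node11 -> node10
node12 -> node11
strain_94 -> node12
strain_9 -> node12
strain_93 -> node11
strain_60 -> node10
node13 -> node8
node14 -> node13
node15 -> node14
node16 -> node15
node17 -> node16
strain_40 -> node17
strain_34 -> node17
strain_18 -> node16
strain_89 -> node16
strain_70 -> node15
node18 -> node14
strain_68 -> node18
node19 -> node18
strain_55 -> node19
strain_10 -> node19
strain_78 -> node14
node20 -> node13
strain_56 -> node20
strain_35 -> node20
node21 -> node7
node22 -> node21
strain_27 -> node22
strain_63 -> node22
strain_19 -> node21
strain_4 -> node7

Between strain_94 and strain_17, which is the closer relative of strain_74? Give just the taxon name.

strain_17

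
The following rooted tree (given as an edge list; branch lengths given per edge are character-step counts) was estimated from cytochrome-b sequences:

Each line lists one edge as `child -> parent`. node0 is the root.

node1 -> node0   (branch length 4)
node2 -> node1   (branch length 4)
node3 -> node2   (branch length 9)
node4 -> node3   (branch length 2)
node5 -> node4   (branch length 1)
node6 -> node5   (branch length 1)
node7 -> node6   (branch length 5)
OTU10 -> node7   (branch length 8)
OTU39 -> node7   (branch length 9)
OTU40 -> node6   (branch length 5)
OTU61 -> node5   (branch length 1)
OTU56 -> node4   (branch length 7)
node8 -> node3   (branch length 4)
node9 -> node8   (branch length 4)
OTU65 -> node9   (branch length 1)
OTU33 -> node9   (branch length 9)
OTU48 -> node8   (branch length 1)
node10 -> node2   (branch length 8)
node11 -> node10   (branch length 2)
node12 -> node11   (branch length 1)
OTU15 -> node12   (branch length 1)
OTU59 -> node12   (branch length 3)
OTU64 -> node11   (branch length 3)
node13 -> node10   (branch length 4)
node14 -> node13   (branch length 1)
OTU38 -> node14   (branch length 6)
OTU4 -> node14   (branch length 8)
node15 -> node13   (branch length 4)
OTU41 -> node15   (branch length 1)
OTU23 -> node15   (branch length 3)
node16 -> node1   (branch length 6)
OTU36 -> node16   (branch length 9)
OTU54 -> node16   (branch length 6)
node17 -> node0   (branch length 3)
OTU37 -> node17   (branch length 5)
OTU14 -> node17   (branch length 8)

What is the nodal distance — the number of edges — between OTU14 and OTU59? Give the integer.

The MRCA of OTU14 and OTU59 is the root of the tree.
From OTU14 up to that node: 2 branches. From OTU59 up to the same node: 6 branches. Total: 2 + 6 = 8.

8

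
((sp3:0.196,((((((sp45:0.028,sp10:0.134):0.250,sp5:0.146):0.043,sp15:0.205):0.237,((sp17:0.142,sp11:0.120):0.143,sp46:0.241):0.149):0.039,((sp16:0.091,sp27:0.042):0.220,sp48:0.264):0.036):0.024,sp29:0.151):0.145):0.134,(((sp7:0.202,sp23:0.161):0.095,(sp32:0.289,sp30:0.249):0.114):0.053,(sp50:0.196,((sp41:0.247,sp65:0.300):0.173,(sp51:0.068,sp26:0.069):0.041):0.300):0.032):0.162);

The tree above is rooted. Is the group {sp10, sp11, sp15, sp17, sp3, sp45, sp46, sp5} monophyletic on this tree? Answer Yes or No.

No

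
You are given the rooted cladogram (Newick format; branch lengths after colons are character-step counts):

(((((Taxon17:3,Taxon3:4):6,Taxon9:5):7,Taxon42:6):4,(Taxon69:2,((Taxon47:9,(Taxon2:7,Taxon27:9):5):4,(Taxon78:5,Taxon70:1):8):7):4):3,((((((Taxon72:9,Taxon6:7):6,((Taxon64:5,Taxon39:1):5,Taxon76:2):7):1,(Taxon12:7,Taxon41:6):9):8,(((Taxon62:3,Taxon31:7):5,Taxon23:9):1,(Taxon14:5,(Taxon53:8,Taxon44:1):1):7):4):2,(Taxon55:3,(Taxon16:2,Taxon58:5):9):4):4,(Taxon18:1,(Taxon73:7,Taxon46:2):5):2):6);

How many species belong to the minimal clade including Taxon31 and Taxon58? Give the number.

The MRCA of Taxon31 and Taxon58 is the node subtending (((((Taxon72,Taxon6),((Taxon64,Taxon39),Taxon76)),(Taxon12,Taxon41)),(((Taxon62,Taxon31),Taxon23),(Taxon14,(Taxon53,Taxon44)))),(Taxon55,(Taxon16,Taxon58))).
That clade contains 16 terminal taxa: Taxon12, Taxon14, Taxon16, Taxon23, Taxon31, Taxon39, Taxon41, Taxon44, Taxon53, Taxon55, Taxon58, Taxon6, Taxon62, Taxon64, Taxon72, Taxon76.

16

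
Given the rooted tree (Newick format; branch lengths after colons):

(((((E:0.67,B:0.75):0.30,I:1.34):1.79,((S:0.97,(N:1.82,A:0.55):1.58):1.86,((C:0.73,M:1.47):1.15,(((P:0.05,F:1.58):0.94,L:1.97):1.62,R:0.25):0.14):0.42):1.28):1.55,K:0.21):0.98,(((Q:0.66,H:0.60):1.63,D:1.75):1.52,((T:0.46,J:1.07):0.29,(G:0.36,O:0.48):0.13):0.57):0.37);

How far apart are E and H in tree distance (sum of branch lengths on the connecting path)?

The path runs E → … → MRCA → … → H; the MRCA is the root of the tree.
Branch lengths along that path: 0.67 + 0.30 + 1.79 + 1.55 + 0.98 + 0.37 + 1.52 + 1.63 + 0.60 = 9.41.

9.41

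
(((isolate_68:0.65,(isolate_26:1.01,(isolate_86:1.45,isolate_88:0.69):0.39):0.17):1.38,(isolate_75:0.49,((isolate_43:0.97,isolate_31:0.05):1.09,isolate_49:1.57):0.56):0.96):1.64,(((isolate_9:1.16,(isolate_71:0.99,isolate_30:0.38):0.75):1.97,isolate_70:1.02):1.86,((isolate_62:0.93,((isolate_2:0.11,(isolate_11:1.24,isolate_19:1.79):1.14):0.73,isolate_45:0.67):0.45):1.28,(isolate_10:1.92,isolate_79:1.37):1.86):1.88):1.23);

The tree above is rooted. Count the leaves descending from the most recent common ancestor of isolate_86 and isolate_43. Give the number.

8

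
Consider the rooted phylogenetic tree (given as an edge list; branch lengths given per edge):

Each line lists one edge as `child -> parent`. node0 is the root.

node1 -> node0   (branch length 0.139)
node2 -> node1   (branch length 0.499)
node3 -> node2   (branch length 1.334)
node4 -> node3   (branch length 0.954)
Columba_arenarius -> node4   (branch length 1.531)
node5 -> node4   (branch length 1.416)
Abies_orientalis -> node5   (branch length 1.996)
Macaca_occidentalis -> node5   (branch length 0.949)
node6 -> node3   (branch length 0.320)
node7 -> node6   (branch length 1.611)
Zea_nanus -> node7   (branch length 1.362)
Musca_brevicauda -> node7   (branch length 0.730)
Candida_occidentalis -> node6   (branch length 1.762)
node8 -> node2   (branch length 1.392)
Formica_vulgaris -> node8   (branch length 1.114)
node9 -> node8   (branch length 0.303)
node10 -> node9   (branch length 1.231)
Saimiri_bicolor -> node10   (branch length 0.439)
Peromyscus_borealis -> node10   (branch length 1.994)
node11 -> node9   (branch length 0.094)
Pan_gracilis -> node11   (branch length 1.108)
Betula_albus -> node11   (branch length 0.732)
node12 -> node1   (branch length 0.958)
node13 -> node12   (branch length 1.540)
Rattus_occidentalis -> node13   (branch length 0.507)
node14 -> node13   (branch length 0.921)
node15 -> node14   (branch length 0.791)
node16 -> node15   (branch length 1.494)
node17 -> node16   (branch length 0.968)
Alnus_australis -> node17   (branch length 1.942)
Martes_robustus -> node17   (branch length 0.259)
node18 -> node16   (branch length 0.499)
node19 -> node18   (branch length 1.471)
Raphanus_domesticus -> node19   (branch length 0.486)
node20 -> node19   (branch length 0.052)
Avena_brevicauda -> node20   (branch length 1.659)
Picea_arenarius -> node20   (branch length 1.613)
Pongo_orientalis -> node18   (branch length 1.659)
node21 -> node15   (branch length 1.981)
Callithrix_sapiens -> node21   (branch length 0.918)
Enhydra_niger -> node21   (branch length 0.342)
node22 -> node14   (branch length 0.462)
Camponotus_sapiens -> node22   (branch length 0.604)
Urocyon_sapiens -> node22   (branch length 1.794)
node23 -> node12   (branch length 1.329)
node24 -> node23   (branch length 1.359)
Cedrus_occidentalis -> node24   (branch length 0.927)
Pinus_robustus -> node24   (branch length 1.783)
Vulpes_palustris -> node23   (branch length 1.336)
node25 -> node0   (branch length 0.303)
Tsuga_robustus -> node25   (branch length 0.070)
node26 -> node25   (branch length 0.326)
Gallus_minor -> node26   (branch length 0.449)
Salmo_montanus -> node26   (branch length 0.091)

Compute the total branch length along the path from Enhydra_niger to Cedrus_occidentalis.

9.190

The path runs Enhydra_niger → … → MRCA → … → Cedrus_occidentalis; the MRCA is the node subtending ((Rattus_occidentalis,((((Alnus_australis,Martes_robustus),((Raphanus_domesticus,(Avena_brevicauda,Picea_arenarius)),Pongo_orientalis)),(Callithrix_sapiens,Enhydra_niger)),(Camponotus_sapiens,Urocyon_sapiens))),((Cedrus_occidentalis,Pinus_robustus),Vulpes_palustris)).
Branch lengths along that path: 0.342 + 1.981 + 0.791 + 0.921 + 1.540 + 1.329 + 1.359 + 0.927 = 9.190.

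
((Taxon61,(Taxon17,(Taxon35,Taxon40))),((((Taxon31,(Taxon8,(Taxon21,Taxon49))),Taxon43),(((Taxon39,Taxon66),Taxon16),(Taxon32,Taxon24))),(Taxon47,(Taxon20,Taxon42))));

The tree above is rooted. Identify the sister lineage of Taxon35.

Taxon40

Taxon35 attaches to the tree at the node subtending (Taxon35,Taxon40).
The other lineage descending from that same node — the sister group — is the single tip Taxon40.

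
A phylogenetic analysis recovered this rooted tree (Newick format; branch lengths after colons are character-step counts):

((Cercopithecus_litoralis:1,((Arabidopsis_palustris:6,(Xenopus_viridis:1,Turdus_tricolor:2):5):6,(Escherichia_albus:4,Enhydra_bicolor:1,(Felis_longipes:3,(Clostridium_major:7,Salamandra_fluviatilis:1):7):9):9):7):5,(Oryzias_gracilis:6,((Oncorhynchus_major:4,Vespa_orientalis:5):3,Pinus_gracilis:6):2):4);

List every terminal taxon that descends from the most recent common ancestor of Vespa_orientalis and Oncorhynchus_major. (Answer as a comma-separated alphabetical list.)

Oncorhynchus_major, Vespa_orientalis

Tracing Vespa_orientalis: it sits inside (Oncorhynchus_major,Vespa_orientalis).
Tracing Oncorhynchus_major: it sits inside (Oncorhynchus_major,Vespa_orientalis).
The smallest clade enclosing both is (Oncorhynchus_major,Vespa_orientalis); the answer is its 2 terminal taxa in alphabetical order.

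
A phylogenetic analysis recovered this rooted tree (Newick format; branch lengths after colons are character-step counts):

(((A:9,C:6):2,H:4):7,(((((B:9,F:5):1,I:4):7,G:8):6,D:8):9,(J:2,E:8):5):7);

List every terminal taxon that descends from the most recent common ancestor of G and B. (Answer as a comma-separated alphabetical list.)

B, F, G, I

Tracing G: it sits inside (((B,F),I),G).
Tracing B: it sits inside (B,F).
The smallest clade enclosing both is (((B,F),I),G); the answer is its 4 terminal taxa in alphabetical order.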